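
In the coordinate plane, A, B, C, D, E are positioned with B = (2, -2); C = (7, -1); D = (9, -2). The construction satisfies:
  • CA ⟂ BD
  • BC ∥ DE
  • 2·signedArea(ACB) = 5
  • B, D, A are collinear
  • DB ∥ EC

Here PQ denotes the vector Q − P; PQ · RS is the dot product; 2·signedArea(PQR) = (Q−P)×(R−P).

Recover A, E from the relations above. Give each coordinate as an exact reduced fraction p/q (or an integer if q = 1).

A = (7, -2)
E = (14, -1)

1. A_x = 7  [B, D, A are collinear ∩ CA ⟂ BD]
2. A_y = -2  [B, D, A are collinear ∩ CA ⟂ BD]
   → A = (7, -2)
3. E_x = 14  [DB ∥ EC ∩ BC ∥ DE]
4. E_y = -1  [DB ∥ EC ∩ BC ∥ DE]
   → E = (14, -1)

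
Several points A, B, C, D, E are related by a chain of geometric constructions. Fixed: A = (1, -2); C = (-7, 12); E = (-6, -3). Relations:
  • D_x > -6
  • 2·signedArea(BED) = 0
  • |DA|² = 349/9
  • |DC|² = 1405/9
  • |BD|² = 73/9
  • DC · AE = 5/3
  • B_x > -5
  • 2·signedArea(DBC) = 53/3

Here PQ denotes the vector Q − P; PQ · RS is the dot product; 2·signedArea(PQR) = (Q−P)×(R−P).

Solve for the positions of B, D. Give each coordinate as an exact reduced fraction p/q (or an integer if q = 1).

1. D_x = -5  [line 7·x + 1·y + 106/3 = 0 ∩ |DC|² = 1405/9]
2. D_y = -1/3  [line 7·x + 1·y + 106/3 = 0 ∩ |DC|² = 1405/9]
   → D = (-5, -1/3)
3. B_x = -4  [2·signedArea(BED) = 0 ∩ 2·signedArea(DBC) = 53/3]
4. B_y = 7/3  [2·signedArea(BED) = 0 ∩ 2·signedArea(DBC) = 53/3]
   → B = (-4, 7/3)

B = (-4, 7/3)
D = (-5, -1/3)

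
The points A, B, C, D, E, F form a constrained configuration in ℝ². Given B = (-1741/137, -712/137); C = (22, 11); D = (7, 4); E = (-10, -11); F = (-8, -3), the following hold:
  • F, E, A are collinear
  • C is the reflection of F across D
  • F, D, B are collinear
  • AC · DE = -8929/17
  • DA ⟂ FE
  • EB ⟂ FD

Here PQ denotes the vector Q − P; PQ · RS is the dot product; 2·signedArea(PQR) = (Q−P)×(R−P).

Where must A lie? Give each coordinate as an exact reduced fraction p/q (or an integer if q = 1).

1. A_x = -93/17  [F, E, A are collinear ∩ DA ⟂ FE]
2. A_y = 121/17  [F, E, A are collinear ∩ DA ⟂ FE]
   → A = (-93/17, 121/17)

A = (-93/17, 121/17)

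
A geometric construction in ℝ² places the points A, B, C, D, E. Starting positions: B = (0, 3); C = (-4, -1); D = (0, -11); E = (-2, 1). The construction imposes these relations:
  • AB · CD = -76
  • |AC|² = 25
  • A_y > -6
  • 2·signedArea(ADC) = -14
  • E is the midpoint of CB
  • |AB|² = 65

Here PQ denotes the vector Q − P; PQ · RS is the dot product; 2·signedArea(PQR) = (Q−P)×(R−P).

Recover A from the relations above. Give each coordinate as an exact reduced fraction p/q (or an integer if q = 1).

A = (-1, -5)

1. A_x = -1  [2·signedArea(ADC) = -14 ∩ AB · CD = -76]
2. A_y = -5  [2·signedArea(ADC) = -14 ∩ AB · CD = -76]
   → A = (-1, -5)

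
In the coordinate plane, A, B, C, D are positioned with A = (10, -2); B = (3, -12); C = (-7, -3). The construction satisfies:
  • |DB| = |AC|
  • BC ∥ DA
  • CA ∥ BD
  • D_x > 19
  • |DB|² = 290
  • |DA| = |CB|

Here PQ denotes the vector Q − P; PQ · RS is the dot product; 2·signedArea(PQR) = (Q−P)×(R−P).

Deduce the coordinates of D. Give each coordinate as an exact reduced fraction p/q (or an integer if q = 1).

1. D_x = 20  [BC ∥ DA ∩ CA ∥ BD]
2. D_y = -11  [BC ∥ DA ∩ CA ∥ BD]
   → D = (20, -11)

D = (20, -11)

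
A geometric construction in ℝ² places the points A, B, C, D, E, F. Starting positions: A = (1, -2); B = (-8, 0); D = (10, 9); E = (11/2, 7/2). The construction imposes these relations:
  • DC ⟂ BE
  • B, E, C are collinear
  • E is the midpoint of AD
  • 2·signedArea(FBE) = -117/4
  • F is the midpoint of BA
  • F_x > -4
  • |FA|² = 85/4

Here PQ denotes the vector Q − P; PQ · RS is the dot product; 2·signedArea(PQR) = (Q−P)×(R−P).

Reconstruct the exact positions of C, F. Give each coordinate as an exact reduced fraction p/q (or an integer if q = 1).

C = (8599/778, 3843/778)
F = (-7/2, -1)

1. C_x = 8599/778  [B, E, C are collinear ∩ DC ⟂ BE]
2. C_y = 3843/778  [B, E, C are collinear ∩ DC ⟂ BE]
   → C = (8599/778, 3843/778)
3. F_x = -7/2  [F is the midpoint of BA]
4. F_y = -1  [F is the midpoint of BA]
   → F = (-7/2, -1)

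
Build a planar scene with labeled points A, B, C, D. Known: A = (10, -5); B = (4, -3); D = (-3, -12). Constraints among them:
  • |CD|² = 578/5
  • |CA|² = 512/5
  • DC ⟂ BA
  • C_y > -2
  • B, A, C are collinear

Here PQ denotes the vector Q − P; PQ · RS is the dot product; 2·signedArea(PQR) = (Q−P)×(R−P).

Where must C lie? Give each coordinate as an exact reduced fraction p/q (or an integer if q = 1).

C = (2/5, -9/5)

1. C_x = 2/5  [B, A, C are collinear ∩ DC ⟂ BA]
2. C_y = -9/5  [B, A, C are collinear ∩ DC ⟂ BA]
   → C = (2/5, -9/5)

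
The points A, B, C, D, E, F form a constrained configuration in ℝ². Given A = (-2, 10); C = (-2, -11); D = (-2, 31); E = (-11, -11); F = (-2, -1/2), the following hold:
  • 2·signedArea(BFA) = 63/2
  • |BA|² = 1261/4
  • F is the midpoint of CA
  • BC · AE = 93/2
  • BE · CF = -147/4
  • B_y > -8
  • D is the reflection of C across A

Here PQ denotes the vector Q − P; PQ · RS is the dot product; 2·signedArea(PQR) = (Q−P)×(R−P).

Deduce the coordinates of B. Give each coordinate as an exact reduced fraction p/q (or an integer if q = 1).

B = (-5, -15/2)

1. B_x = -5  [BC · AE = 93/2 ∩ BE · CF = -147/4]
2. B_y = -15/2  [BC · AE = 93/2 ∩ BE · CF = -147/4]
   → B = (-5, -15/2)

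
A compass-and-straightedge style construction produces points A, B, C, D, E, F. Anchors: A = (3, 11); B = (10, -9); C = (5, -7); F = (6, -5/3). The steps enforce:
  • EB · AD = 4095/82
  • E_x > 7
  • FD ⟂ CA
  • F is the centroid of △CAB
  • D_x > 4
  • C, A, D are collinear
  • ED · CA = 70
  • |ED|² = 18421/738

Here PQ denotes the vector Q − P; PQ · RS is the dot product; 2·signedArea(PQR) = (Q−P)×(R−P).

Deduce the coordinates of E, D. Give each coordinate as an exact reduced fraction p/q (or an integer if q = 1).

1. D_x = 363/82  [C, A, D are collinear ∩ FD ⟂ CA]
2. D_y = -151/82  [C, A, D are collinear ∩ FD ⟂ CA]
   → D = (363/82, -151/82)
3. E_x = 8  [line 2·x + -18·y + -112 = 0 ∩ |ED|² = 18421/738]
4. E_y = -16/3  [line 2·x + -18·y + -112 = 0 ∩ |ED|² = 18421/738]
   → E = (8, -16/3)

D = (363/82, -151/82)
E = (8, -16/3)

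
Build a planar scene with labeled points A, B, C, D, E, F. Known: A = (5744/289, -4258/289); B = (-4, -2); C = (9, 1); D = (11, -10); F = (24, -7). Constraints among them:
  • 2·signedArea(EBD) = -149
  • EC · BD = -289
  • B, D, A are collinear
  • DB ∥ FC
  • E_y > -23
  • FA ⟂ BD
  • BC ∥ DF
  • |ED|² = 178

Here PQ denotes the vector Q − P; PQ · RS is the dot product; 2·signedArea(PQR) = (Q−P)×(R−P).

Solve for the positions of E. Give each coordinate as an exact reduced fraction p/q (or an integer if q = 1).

1. E_x = 4552/289  [EC · BD = -289 ∩ 2·signedArea(EBD) = -149]
2. E_y = -6493/289  [EC · BD = -289 ∩ 2·signedArea(EBD) = -149]
   → E = (4552/289, -6493/289)

E = (4552/289, -6493/289)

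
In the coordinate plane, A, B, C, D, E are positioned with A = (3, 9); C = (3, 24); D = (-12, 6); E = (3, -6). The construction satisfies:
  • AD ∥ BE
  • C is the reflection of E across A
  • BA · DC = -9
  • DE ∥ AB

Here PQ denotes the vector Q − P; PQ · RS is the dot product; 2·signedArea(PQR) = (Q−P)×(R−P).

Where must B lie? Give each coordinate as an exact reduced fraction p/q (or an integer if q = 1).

B = (18, -3)

1. B_x = 18  [AD ∥ BE ∩ DE ∥ AB]
2. B_y = -3  [AD ∥ BE ∩ DE ∥ AB]
   → B = (18, -3)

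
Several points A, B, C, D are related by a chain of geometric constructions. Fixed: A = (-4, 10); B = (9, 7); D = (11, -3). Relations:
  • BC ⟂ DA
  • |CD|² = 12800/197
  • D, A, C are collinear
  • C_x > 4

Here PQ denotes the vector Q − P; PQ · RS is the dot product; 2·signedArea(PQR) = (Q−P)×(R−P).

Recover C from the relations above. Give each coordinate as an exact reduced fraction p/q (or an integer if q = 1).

C = (967/197, 449/197)

1. C_x = 967/197  [D, A, C are collinear ∩ BC ⟂ DA]
2. C_y = 449/197  [D, A, C are collinear ∩ BC ⟂ DA]
   → C = (967/197, 449/197)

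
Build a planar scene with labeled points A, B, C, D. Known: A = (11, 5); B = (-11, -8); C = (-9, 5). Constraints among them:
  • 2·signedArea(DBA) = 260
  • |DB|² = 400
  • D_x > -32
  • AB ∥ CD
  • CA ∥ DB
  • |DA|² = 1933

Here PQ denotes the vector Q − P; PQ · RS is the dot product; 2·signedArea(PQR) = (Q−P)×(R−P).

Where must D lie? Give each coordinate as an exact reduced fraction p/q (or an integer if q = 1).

1. D_x = -31  [CA ∥ DB ∩ AB ∥ CD]
2. D_y = -8  [CA ∥ DB ∩ AB ∥ CD]
   → D = (-31, -8)

D = (-31, -8)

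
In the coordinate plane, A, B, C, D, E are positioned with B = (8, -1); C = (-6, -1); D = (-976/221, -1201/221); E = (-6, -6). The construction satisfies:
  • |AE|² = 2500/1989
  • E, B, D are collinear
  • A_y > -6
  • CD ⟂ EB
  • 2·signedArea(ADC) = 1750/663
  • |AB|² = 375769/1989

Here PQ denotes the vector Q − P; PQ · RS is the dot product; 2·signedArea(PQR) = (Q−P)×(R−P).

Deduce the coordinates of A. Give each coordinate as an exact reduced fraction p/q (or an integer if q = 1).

1. A_x = -3278/663  [line -980/221·x + -350/221·y + -20440/663 = 0 ∩ |AB|² = 375769/1989]
2. A_y = -3728/663  [line -980/221·x + -350/221·y + -20440/663 = 0 ∩ |AB|² = 375769/1989]
   → A = (-3278/663, -3728/663)

A = (-3278/663, -3728/663)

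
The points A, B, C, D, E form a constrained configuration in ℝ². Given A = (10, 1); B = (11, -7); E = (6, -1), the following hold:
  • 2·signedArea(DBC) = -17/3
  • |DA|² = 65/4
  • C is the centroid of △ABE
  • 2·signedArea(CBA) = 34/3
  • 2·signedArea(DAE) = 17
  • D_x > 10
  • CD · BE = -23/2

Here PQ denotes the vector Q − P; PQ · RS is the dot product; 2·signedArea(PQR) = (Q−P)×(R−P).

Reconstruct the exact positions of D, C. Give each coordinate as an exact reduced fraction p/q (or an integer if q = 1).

1. C_x = 9  [C is the centroid of △ABE]
2. C_y = -7/3  [C is the centroid of △ABE]
   → C = (9, -7/3)
3. D_x = 21/2  [2·signedArea(DAE) = 17 ∩ 2·signedArea(DBC) = -17/3]
4. D_y = -3  [2·signedArea(DAE) = 17 ∩ 2·signedArea(DBC) = -17/3]
   → D = (21/2, -3)

C = (9, -7/3)
D = (21/2, -3)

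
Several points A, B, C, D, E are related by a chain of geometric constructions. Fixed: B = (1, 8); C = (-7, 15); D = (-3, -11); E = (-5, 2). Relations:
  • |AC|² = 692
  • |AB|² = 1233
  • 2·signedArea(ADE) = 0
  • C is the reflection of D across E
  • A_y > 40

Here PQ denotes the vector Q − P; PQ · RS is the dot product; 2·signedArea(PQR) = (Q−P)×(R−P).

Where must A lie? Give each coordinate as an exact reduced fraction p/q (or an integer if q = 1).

1. A_x = -11  [line -13·x + -2·y + -61 = 0 ∩ |AC|² = 692]
2. A_y = 41  [line -13·x + -2·y + -61 = 0 ∩ |AC|² = 692]
   → A = (-11, 41)

A = (-11, 41)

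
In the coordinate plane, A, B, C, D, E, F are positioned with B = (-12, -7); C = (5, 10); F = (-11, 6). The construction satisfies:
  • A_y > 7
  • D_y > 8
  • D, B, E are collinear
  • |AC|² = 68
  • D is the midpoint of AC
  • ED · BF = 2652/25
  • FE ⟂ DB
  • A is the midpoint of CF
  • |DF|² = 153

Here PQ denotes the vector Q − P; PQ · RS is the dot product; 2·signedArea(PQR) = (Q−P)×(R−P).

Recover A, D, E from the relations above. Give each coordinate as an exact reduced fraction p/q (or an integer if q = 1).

A = (-3, 8)
D = (1, 9)
E = (-131/25, 33/25)

1. A_x = -3  [A is the midpoint of CF]
2. A_y = 8  [A is the midpoint of CF]
   → A = (-3, 8)
3. D_x = 1  [D is the midpoint of AC]
4. D_y = 9  [D is the midpoint of AC]
   → D = (1, 9)
5. E_x = -131/25  [D, B, E are collinear ∩ FE ⟂ DB]
6. E_y = 33/25  [D, B, E are collinear ∩ FE ⟂ DB]
   → E = (-131/25, 33/25)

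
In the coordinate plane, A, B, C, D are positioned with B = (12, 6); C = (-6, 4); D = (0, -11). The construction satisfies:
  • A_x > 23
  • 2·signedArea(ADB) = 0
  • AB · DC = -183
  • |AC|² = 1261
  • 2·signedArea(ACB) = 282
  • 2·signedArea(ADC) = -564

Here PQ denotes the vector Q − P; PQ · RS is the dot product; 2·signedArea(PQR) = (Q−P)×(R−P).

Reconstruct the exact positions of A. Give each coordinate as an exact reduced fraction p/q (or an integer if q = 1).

1. A_x = 24  [2·signedArea(ADB) = 0 ∩ AB · DC = -183]
2. A_y = 23  [2·signedArea(ADB) = 0 ∩ AB · DC = -183]
   → A = (24, 23)

A = (24, 23)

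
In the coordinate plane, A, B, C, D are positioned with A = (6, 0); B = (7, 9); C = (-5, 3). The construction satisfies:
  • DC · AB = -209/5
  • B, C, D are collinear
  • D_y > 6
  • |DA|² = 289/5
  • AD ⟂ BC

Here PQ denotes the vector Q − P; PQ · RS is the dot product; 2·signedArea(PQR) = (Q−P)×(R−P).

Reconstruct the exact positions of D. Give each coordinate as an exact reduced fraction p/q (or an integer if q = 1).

D = (13/5, 34/5)

1. D_x = 13/5  [B, C, D are collinear ∩ AD ⟂ BC]
2. D_y = 34/5  [B, C, D are collinear ∩ AD ⟂ BC]
   → D = (13/5, 34/5)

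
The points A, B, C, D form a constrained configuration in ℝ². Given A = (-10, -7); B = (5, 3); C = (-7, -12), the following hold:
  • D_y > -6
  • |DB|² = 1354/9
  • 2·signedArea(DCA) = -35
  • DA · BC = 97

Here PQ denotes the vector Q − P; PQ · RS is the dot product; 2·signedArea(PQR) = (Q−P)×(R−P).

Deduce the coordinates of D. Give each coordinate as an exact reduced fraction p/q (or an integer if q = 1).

D = (-4, -16/3)

1. D_x = -4  [DA · BC = 97 ∩ 2·signedArea(DCA) = -35]
2. D_y = -16/3  [DA · BC = 97 ∩ 2·signedArea(DCA) = -35]
   → D = (-4, -16/3)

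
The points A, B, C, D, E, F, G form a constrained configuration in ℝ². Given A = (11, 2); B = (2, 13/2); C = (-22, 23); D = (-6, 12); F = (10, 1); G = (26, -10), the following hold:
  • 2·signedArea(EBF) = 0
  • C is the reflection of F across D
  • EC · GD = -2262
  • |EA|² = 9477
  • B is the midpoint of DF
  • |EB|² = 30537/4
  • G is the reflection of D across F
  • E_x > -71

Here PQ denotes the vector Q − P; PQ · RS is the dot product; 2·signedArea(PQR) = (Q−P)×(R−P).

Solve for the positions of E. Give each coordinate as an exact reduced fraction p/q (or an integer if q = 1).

1. E_x = -70  [2·signedArea(EBF) = 0 ∩ EC · GD = -2262]
2. E_y = 56  [2·signedArea(EBF) = 0 ∩ EC · GD = -2262]
   → E = (-70, 56)

E = (-70, 56)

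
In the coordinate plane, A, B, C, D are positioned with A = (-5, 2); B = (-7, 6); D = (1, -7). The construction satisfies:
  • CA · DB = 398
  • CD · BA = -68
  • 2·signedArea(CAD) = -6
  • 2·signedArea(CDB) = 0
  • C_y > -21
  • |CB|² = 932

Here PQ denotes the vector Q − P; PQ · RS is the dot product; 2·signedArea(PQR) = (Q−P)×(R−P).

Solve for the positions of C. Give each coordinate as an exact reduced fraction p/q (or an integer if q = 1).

1. C_x = 9  [2·signedArea(CDB) = 0 ∩ CD · BA = -68]
2. C_y = -20  [2·signedArea(CDB) = 0 ∩ CD · BA = -68]
   → C = (9, -20)

C = (9, -20)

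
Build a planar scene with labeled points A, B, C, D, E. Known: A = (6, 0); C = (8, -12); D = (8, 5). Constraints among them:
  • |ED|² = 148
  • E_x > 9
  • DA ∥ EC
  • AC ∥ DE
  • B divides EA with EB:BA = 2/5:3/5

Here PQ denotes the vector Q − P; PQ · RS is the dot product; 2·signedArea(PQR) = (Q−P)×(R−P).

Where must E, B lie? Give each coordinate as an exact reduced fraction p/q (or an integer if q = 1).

B = (42/5, -21/5)
E = (10, -7)

1. E_x = 10  [DA ∥ EC ∩ AC ∥ DE]
2. E_y = -7  [DA ∥ EC ∩ AC ∥ DE]
   → E = (10, -7)
3. B_x = 42/5  [B divides EA with EB:BA = 2/5:3/5]
4. B_y = -21/5  [B divides EA with EB:BA = 2/5:3/5]
   → B = (42/5, -21/5)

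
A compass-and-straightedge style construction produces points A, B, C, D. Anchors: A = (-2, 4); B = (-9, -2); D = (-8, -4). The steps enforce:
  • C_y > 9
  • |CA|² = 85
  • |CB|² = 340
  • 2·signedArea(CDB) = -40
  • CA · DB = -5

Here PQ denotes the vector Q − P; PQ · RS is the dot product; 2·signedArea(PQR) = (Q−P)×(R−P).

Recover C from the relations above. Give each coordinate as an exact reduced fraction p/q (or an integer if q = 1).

C = (5, 10)

1. C_x = 5  [2·signedArea(CDB) = -40 ∩ CA · DB = -5]
2. C_y = 10  [2·signedArea(CDB) = -40 ∩ CA · DB = -5]
   → C = (5, 10)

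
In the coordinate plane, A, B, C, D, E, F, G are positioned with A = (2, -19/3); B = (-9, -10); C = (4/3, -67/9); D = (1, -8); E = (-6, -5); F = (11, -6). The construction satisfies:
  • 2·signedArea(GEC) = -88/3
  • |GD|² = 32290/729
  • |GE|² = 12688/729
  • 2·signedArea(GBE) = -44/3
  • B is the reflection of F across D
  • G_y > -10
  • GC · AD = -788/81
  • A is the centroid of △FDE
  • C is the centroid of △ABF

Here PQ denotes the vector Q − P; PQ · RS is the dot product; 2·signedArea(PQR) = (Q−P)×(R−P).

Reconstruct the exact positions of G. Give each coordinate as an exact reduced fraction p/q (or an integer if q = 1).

G = (-50/9, -247/27)

1. G_x = -50/9  [2·signedArea(GBE) = -44/3 ∩ GC · AD = -788/81]
2. G_y = -247/27  [2·signedArea(GBE) = -44/3 ∩ GC · AD = -788/81]
   → G = (-50/9, -247/27)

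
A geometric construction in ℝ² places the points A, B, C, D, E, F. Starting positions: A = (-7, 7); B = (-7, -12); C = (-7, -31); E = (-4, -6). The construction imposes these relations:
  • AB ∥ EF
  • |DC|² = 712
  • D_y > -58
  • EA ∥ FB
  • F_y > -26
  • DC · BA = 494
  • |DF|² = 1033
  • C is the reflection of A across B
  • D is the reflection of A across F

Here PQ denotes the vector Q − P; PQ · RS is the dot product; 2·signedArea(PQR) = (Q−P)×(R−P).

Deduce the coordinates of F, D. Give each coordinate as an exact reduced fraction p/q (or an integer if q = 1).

D = (-1, -57)
F = (-4, -25)

1. F_x = -4  [EA ∥ FB ∩ AB ∥ EF]
2. F_y = -25  [EA ∥ FB ∩ AB ∥ EF]
   → F = (-4, -25)
3. D_x = -1  [D is the reflection of A across F]
4. D_y = -57  [D is the reflection of A across F]
   → D = (-1, -57)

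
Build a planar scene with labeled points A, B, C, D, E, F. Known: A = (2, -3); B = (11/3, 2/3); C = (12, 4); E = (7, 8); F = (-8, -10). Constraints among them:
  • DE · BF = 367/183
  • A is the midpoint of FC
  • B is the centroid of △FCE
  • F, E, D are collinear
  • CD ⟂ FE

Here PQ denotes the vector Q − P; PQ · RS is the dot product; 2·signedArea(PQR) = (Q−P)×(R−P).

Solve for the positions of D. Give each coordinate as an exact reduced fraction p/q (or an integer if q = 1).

D = (432/61, 494/61)

1. D_x = 432/61  [F, E, D are collinear ∩ CD ⟂ FE]
2. D_y = 494/61  [F, E, D are collinear ∩ CD ⟂ FE]
   → D = (432/61, 494/61)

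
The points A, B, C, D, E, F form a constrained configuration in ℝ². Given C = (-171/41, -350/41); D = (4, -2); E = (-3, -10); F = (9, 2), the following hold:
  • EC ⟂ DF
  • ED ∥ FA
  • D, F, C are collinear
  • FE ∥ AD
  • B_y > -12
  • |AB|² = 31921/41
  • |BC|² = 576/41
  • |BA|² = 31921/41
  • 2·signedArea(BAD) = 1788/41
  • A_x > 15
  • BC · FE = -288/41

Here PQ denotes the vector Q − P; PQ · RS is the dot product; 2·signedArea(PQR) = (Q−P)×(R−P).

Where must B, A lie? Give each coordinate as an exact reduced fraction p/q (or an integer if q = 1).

1. A_x = 16  [FE ∥ AD ∩ ED ∥ FA]
2. A_y = 10  [FE ∥ AD ∩ ED ∥ FA]
   → A = (16, 10)
3. B_x = -75/41  [2·signedArea(BAD) = 1788/41 ∩ BC · FE = -288/41]
4. B_y = -470/41  [2·signedArea(BAD) = 1788/41 ∩ BC · FE = -288/41]
   → B = (-75/41, -470/41)

A = (16, 10)
B = (-75/41, -470/41)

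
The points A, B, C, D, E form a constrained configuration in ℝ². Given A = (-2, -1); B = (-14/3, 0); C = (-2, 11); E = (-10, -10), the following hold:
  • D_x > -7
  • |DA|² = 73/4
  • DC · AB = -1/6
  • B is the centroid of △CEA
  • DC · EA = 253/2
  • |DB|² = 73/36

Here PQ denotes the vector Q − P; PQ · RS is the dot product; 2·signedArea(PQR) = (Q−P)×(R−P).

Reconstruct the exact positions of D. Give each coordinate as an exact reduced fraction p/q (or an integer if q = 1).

D = (-6, 1/2)

1. D_x = -6  [DC · AB = -1/6 ∩ DC · EA = 253/2]
2. D_y = 1/2  [DC · AB = -1/6 ∩ DC · EA = 253/2]
   → D = (-6, 1/2)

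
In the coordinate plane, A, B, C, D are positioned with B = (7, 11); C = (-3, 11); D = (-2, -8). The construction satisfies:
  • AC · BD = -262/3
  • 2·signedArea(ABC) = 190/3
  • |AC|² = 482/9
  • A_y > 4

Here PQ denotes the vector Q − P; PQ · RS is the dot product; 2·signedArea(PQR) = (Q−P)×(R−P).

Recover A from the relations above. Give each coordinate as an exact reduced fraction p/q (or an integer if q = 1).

A = (2/3, 14/3)

1. A_x = 2/3  [2·signedArea(ABC) = 190/3 ∩ AC · BD = -262/3]
2. A_y = 14/3  [2·signedArea(ABC) = 190/3 ∩ AC · BD = -262/3]
   → A = (2/3, 14/3)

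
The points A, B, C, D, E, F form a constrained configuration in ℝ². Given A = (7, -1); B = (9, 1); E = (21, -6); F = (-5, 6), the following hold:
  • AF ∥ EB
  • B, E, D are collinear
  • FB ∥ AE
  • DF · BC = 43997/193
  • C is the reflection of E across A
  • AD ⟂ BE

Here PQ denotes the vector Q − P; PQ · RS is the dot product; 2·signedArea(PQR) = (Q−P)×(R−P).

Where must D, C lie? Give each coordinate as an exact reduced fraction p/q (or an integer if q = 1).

1. D_x = 1617/193  [B, E, D are collinear ∩ AD ⟂ BE]
2. D_y = 263/193  [B, E, D are collinear ∩ AD ⟂ BE]
   → D = (1617/193, 263/193)
3. C_x = -7  [C is the reflection of E across A]
4. C_y = 4  [C is the reflection of E across A]
   → C = (-7, 4)

C = (-7, 4)
D = (1617/193, 263/193)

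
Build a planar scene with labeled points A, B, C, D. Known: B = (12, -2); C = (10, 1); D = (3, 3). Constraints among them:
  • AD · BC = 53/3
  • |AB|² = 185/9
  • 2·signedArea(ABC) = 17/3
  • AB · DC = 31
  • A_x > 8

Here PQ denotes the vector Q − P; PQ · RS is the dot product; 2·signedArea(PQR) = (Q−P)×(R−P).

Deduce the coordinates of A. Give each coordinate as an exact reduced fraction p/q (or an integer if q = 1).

A = (25/3, 2/3)

1. A_x = 25/3  [2·signedArea(ABC) = 17/3 ∩ AD · BC = 53/3]
2. A_y = 2/3  [2·signedArea(ABC) = 17/3 ∩ AD · BC = 53/3]
   → A = (25/3, 2/3)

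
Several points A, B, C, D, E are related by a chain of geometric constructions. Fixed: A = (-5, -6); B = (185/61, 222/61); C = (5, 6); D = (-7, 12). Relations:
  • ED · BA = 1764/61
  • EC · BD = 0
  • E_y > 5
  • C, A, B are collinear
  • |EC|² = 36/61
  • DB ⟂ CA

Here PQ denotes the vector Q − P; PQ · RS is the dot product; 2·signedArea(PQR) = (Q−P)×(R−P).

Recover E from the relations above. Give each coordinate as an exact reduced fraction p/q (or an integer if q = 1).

1. E_x = 275/61  [EC · BD = 0 ∩ ED · BA = 1764/61]
2. E_y = 330/61  [EC · BD = 0 ∩ ED · BA = 1764/61]
   → E = (275/61, 330/61)

E = (275/61, 330/61)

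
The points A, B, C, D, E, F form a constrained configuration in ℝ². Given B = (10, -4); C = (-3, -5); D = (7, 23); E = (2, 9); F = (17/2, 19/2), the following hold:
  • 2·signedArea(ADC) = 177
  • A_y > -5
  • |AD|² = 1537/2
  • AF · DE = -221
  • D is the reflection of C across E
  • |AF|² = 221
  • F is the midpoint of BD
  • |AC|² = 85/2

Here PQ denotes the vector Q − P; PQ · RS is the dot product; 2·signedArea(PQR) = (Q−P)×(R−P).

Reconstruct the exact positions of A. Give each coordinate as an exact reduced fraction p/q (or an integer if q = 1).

A = (7/2, -9/2)

1. A_x = 7/2  [2·signedArea(ADC) = 177 ∩ AF · DE = -221]
2. A_y = -9/2  [2·signedArea(ADC) = 177 ∩ AF · DE = -221]
   → A = (7/2, -9/2)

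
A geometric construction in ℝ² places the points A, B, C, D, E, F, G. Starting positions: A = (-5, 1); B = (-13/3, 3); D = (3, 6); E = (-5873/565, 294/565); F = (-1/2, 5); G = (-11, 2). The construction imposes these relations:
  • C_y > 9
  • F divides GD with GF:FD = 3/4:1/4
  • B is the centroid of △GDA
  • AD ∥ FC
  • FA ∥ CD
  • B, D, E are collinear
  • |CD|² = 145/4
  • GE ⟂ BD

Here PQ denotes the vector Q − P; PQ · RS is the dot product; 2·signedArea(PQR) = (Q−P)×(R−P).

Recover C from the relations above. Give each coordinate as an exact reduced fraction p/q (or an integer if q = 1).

C = (15/2, 10)

1. C_x = 15/2  [FA ∥ CD ∩ AD ∥ FC]
2. C_y = 10  [FA ∥ CD ∩ AD ∥ FC]
   → C = (15/2, 10)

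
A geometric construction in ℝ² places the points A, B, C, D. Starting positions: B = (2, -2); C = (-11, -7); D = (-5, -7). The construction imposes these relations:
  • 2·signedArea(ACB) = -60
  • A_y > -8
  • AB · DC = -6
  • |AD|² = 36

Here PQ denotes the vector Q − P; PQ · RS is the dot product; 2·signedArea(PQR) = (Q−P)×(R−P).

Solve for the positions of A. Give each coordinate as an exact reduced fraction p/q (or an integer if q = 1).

1. A_x = 1  [2·signedArea(ACB) = -60 ∩ AB · DC = -6]
2. A_y = -7  [2·signedArea(ACB) = -60 ∩ AB · DC = -6]
   → A = (1, -7)

A = (1, -7)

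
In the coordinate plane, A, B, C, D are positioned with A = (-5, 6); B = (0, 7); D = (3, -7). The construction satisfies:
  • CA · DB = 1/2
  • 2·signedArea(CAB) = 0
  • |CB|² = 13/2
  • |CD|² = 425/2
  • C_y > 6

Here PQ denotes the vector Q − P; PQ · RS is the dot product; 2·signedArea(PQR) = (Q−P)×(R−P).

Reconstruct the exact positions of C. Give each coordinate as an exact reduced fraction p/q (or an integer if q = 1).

1. C_x = -5/2  [2·signedArea(CAB) = 0 ∩ CA · DB = 1/2]
2. C_y = 13/2  [2·signedArea(CAB) = 0 ∩ CA · DB = 1/2]
   → C = (-5/2, 13/2)

C = (-5/2, 13/2)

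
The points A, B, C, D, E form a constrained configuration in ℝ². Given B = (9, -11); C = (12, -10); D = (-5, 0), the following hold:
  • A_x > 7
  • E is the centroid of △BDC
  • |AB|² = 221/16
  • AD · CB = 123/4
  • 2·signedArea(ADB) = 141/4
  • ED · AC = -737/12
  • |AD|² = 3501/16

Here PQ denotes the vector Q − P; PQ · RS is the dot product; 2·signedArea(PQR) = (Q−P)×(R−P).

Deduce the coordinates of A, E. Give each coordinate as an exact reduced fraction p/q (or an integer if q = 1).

A = (31/4, -15/2)
E = (16/3, -7)

1. A_x = 31/4  [AD · CB = 123/4 ∩ 2·signedArea(ADB) = 141/4]
2. A_y = -15/2  [AD · CB = 123/4 ∩ 2·signedArea(ADB) = 141/4]
   → A = (31/4, -15/2)
3. E_x = 16/3  [E is the centroid of △BDC]
4. E_y = -7  [E is the centroid of △BDC]
   → E = (16/3, -7)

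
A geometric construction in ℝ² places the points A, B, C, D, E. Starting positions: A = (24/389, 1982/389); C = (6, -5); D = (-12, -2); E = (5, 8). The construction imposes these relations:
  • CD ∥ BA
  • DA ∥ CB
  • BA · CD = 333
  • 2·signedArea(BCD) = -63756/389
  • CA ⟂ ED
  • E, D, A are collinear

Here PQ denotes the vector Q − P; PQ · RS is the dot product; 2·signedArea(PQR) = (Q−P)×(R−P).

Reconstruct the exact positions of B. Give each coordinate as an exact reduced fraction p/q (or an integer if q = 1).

1. B_x = 7026/389  [CD ∥ BA ∩ DA ∥ CB]
2. B_y = 815/389  [CD ∥ BA ∩ DA ∥ CB]
   → B = (7026/389, 815/389)

B = (7026/389, 815/389)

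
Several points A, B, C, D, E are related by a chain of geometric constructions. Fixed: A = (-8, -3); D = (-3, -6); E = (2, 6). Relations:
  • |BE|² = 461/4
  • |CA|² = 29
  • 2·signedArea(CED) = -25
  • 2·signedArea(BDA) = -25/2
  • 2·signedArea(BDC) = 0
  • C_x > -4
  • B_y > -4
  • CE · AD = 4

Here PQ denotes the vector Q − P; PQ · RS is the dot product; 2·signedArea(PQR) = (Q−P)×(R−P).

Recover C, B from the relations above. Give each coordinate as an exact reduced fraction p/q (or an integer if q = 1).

1. C_x = -3  [2·signedArea(CED) = -25 ∩ CE · AD = 4]
2. C_y = -1  [2·signedArea(CED) = -25 ∩ CE · AD = 4]
   → C = (-3, -1)
3. B_x = -3  [2·signedArea(BDC) = 0 ∩ 2·signedArea(BDA) = -25/2]
4. B_y = -7/2  [2·signedArea(BDC) = 0 ∩ 2·signedArea(BDA) = -25/2]
   → B = (-3, -7/2)

B = (-3, -7/2)
C = (-3, -1)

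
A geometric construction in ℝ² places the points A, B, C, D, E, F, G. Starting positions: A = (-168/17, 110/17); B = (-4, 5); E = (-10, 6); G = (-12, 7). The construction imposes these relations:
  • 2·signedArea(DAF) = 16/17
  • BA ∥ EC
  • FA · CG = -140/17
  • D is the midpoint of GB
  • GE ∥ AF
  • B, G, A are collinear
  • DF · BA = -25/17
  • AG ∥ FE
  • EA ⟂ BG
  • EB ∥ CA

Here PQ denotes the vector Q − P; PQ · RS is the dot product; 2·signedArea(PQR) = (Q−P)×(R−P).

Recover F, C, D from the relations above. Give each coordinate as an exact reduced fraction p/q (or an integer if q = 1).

C = (-270/17, 127/17)
D = (-8, 6)
F = (-134/17, 93/17)

1. F_x = -134/17  [AG ∥ FE ∩ GE ∥ AF]
2. F_y = 93/17  [AG ∥ FE ∩ GE ∥ AF]
   → F = (-134/17, 93/17)
3. C_x = -270/17  [EB ∥ CA ∩ BA ∥ EC]
4. C_y = 127/17  [EB ∥ CA ∩ BA ∥ EC]
   → C = (-270/17, 127/17)
5. D_x = -8  [D is the midpoint of GB]
6. D_y = 6  [D is the midpoint of GB]
   → D = (-8, 6)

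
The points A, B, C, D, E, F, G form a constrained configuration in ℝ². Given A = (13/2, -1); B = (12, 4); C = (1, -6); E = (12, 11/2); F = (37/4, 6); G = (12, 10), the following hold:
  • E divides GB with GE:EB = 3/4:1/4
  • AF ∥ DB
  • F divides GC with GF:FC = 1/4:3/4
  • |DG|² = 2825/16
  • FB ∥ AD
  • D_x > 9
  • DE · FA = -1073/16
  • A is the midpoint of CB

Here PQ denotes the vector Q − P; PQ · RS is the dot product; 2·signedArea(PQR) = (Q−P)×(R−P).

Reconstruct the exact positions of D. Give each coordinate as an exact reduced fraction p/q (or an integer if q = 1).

1. D_x = 37/4  [AF ∥ DB ∩ FB ∥ AD]
2. D_y = -3  [AF ∥ DB ∩ FB ∥ AD]
   → D = (37/4, -3)

D = (37/4, -3)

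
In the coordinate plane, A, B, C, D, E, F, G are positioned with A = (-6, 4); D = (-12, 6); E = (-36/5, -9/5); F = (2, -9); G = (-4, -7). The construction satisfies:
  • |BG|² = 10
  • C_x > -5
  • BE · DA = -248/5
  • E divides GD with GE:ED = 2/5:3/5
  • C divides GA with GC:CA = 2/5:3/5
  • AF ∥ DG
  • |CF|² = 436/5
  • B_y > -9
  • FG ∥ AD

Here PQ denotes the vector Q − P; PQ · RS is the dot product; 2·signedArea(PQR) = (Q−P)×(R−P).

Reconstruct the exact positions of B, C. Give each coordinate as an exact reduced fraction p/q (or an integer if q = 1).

B = (-1, -8)
C = (-24/5, -13/5)

1. B_x = -1  [line -6·x + 2·y + 10 = 0 ∩ |BG|² = 10]
2. B_y = -8  [line -6·x + 2·y + 10 = 0 ∩ |BG|² = 10]
   → B = (-1, -8)
3. C_x = -24/5  [C divides GA with GC:CA = 2/5:3/5]
4. C_y = -13/5  [C divides GA with GC:CA = 2/5:3/5]
   → C = (-24/5, -13/5)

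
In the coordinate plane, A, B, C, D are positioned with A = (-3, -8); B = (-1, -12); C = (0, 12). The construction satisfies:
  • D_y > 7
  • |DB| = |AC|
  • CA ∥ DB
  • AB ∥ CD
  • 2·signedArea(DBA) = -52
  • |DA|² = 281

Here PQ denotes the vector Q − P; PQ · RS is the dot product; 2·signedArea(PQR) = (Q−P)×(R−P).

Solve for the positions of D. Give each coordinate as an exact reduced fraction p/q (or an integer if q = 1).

D = (2, 8)

1. D_x = 2  [CA ∥ DB ∩ AB ∥ CD]
2. D_y = 8  [CA ∥ DB ∩ AB ∥ CD]
   → D = (2, 8)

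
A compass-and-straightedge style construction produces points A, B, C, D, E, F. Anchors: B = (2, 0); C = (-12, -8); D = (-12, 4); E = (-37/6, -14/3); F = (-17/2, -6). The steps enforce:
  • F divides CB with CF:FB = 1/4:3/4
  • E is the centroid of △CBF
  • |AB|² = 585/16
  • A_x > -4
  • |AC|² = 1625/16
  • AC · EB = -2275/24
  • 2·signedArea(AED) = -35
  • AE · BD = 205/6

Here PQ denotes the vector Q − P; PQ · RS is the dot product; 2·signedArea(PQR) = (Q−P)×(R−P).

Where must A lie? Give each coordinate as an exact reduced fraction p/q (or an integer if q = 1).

A = (-13/4, -3)

1. A_x = -13/4  [AC · EB = -2275/24 ∩ 2·signedArea(AED) = -35]
2. A_y = -3  [AC · EB = -2275/24 ∩ 2·signedArea(AED) = -35]
   → A = (-13/4, -3)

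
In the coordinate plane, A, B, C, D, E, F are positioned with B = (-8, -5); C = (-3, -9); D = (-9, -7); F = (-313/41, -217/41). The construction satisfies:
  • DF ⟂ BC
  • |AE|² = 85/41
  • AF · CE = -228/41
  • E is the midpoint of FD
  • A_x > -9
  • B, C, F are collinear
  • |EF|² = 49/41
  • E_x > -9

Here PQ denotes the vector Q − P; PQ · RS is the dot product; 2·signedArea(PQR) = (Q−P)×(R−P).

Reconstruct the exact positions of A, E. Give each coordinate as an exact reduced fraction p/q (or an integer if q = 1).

A = (-343/41, -193/41)
E = (-341/41, -252/41)

1. E_x = -341/41  [E is the midpoint of FD]
2. E_y = -252/41  [E is the midpoint of FD]
   → E = (-341/41, -252/41)
3. A_x = -343/41  [line 218/41·x + -117/41·y + 1273/41 = 0 ∩ |AE|² = 85/41]
4. A_y = -193/41  [line 218/41·x + -117/41·y + 1273/41 = 0 ∩ |AE|² = 85/41]
   → A = (-343/41, -193/41)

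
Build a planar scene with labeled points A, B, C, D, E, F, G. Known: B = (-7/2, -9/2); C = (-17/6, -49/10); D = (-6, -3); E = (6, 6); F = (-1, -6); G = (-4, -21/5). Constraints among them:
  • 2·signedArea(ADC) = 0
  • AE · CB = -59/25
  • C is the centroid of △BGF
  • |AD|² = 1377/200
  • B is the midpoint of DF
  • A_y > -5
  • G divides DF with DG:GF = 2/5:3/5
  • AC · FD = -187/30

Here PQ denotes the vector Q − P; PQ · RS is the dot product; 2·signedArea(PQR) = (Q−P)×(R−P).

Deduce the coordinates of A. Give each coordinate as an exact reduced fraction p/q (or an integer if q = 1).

A = (-15/4, -87/20)

1. A_x = -15/4  [2·signedArea(ADC) = 0 ∩ AC · FD = -187/30]
2. A_y = -87/20  [2·signedArea(ADC) = 0 ∩ AC · FD = -187/30]
   → A = (-15/4, -87/20)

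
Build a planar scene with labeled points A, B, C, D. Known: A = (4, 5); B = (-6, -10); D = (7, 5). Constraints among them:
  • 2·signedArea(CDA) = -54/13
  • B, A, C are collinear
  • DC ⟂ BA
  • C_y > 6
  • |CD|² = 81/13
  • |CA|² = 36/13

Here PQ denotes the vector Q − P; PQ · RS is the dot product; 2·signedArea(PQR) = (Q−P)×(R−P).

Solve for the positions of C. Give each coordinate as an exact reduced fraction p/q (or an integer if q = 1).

C = (64/13, 83/13)

1. C_x = 64/13  [B, A, C are collinear ∩ DC ⟂ BA]
2. C_y = 83/13  [B, A, C are collinear ∩ DC ⟂ BA]
   → C = (64/13, 83/13)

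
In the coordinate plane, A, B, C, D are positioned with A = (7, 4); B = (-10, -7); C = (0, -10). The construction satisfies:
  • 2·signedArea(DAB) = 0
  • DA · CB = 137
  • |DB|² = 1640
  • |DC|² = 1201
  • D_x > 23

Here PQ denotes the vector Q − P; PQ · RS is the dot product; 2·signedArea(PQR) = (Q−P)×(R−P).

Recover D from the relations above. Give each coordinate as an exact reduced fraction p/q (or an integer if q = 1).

D = (24, 15)

1. D_x = 24  [2·signedArea(DAB) = 0 ∩ DA · CB = 137]
2. D_y = 15  [2·signedArea(DAB) = 0 ∩ DA · CB = 137]
   → D = (24, 15)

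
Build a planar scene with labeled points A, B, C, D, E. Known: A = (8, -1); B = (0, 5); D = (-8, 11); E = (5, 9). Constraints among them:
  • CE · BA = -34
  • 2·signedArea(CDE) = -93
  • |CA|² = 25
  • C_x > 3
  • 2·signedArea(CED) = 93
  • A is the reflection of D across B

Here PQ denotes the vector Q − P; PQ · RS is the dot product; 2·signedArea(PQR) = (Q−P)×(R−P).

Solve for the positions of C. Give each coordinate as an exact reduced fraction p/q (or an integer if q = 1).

1. C_x = 4  [2·signedArea(CED) = 93 ∩ CE · BA = -34]
2. C_y = 2  [2·signedArea(CED) = 93 ∩ CE · BA = -34]
   → C = (4, 2)

C = (4, 2)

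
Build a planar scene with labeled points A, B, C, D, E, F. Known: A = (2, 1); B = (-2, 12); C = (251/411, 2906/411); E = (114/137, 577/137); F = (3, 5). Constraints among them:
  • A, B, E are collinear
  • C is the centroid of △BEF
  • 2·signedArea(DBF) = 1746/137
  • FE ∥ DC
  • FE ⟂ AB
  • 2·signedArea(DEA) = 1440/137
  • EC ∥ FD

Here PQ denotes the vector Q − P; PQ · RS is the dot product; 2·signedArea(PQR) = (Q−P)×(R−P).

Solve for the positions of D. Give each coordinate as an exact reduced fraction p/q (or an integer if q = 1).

D = (1142/411, 3230/411)

1. D_x = 1142/411  [FE ∥ DC ∩ EC ∥ FD]
2. D_y = 3230/411  [FE ∥ DC ∩ EC ∥ FD]
   → D = (1142/411, 3230/411)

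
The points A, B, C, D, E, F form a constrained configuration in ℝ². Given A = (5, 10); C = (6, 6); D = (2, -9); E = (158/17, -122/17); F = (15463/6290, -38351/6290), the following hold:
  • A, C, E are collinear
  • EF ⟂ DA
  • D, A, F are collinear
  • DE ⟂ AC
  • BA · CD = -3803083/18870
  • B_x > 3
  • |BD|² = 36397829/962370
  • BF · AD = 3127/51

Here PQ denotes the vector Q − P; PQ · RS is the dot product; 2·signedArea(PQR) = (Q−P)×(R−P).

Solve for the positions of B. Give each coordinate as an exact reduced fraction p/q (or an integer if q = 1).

1. B_x = 65783/18870  [BA · CD = -3803083/18870 ∩ BF · AD = 3127/51]
2. B_y = -57221/18870  [BA · CD = -3803083/18870 ∩ BF · AD = 3127/51]
   → B = (65783/18870, -57221/18870)

B = (65783/18870, -57221/18870)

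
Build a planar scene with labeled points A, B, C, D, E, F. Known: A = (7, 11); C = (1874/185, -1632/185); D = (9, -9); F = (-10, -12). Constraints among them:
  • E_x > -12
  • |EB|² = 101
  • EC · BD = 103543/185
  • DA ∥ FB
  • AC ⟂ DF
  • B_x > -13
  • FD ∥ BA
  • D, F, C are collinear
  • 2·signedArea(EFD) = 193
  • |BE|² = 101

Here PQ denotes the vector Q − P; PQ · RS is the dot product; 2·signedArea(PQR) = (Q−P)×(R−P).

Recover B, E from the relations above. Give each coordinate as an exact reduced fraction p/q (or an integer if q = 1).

B = (-12, 8)
E = (-11, -2)

1. B_x = -12  [FD ∥ BA ∩ DA ∥ FB]
2. B_y = 8  [FD ∥ BA ∩ DA ∥ FB]
   → B = (-12, 8)
3. E_x = -11  [2·signedArea(EFD) = 193 ∩ EC · BD = 103543/185]
4. E_y = -2  [2·signedArea(EFD) = 193 ∩ EC · BD = 103543/185]
   → E = (-11, -2)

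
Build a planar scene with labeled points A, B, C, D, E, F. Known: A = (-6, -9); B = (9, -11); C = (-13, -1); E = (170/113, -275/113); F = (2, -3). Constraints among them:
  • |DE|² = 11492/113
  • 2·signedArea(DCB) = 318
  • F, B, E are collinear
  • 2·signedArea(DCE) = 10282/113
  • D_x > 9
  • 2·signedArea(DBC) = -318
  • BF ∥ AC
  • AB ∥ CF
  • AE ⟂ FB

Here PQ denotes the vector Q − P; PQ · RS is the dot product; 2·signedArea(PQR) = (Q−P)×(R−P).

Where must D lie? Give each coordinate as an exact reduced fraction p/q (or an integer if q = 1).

1. D_x = 10  [2·signedArea(DCE) = 10282/113 ∩ 2·signedArea(DCB) = 318]
2. D_y = 3  [2·signedArea(DCE) = 10282/113 ∩ 2·signedArea(DCB) = 318]
   → D = (10, 3)

D = (10, 3)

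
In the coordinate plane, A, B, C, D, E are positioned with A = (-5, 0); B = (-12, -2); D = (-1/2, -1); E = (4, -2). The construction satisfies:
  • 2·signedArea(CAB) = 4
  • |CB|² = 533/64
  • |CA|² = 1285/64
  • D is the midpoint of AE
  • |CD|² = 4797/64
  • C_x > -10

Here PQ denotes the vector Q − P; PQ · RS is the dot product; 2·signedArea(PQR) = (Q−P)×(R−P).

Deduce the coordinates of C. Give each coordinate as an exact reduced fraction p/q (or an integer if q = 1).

C = (-73/8, -7/4)

1. C_x = -73/8  [line 2·x + -7·y + 6 = 0 ∩ |CB|² = 533/64]
2. C_y = -7/4  [line 2·x + -7·y + 6 = 0 ∩ |CB|² = 533/64]
   → C = (-73/8, -7/4)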